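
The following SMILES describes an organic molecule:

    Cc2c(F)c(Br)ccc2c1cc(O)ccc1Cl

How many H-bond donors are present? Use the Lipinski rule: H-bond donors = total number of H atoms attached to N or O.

1

Donors: find every N or O and count the H atoms it carries.
  atom 13 (O): bond orders sum to 1 → 1 H
Lipinski HBD = 1.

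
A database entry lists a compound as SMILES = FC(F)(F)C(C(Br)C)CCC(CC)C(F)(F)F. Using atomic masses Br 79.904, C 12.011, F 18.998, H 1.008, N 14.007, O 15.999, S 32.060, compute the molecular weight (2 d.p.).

First, the molecular formula is C10H15BrF6 (counting implicit H from valence).
  Br: 1 × 79.904 = 79.904
  C: 10 × 12.011 = 120.110
  F: 6 × 18.998 = 113.988
  H: 15 × 1.008 = 15.120
Sum: 1×79.904 + 10×12.011 + 6×18.998 + 15×1.008 = 329.122 → 329.12 g/mol.

329.12 g/mol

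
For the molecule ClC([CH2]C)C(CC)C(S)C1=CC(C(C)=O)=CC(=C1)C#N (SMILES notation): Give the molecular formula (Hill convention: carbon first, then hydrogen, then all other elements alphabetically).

Walk through each heavy atom and fill implicit hydrogens from standard valence (C 4, N 3, O 2, S 2, halogen 1):
  atom 1: Cl (halogen, monovalent) → 0 H
  atom 2: C, bond orders sum to 3 (valence 4) → 1 H
  atom 3: C with explicit H count 2
  atom 4: C, bond orders sum to 1 (valence 4) → 3 H
  atom 5: C, bond orders sum to 3 (valence 4) → 1 H
  atom 6: C, bond orders sum to 2 (valence 4) → 2 H
  atom 7: C, bond orders sum to 1 (valence 4) → 3 H
  atom 8: C, bond orders sum to 3 (valence 4) → 1 H
  atom 9: S, bond orders sum to 1 (valence 2) → 1 H
  atom 10: C, bond orders sum to 4 (valence 4) → 0 H
  atom 11: C, bond orders sum to 3 (valence 4) → 1 H
  atom 12: C, bond orders sum to 4 (valence 4) → 0 H
  atom 13: C, bond orders sum to 4 (valence 4) → 0 H
  atom 14: C, bond orders sum to 1 (valence 4) → 3 H
  atom 15: O, bond orders sum to 2 (valence 2) → 0 H
  atom 16: C, bond orders sum to 3 (valence 4) → 1 H
  atom 17: C, bond orders sum to 4 (valence 4) → 0 H
  atom 18: C, bond orders sum to 3 (valence 4) → 1 H
  atom 19: C, bond orders sum to 4 (valence 4) → 0 H
  atom 20: N, bond orders sum to 3 (valence 3) → 0 H
Totals → C:16, H:20, Cl:1, N:1, O:1, S:1.

C16H20ClNOS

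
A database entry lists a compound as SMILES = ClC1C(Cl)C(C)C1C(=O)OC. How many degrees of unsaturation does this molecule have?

Molecular formula: C7H10Cl2O2.
DoU = (2C + 2 + N − H − X) / 2, where X is the halogen count and O/S are ignored.
    = (2·7 + 2 + 0 − 10 − 2) / 2 = 4 / 2 = 2.

2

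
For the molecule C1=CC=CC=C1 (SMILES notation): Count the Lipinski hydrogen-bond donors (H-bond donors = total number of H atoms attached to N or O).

0

Donors: find every N or O and count the H atoms it carries.
  (no N or O atoms present)
Lipinski HBD = 0.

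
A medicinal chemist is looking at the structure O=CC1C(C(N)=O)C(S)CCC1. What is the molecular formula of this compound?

Walk through each heavy atom and fill implicit hydrogens from standard valence (C 4, N 3, O 2, S 2, halogen 1):
  atom 1: O, bond orders sum to 2 (valence 2) → 0 H
  atom 2: C, bond orders sum to 3 (valence 4) → 1 H
  atom 3: C, bond orders sum to 3 (valence 4) → 1 H
  atom 4: C, bond orders sum to 3 (valence 4) → 1 H
  atom 5: C, bond orders sum to 4 (valence 4) → 0 H
  atom 6: N, bond orders sum to 1 (valence 3) → 2 H
  atom 7: O, bond orders sum to 2 (valence 2) → 0 H
  atom 8: C, bond orders sum to 3 (valence 4) → 1 H
  atom 9: S, bond orders sum to 1 (valence 2) → 1 H
  atom 10: C, bond orders sum to 2 (valence 4) → 2 H
  atom 11: C, bond orders sum to 2 (valence 4) → 2 H
  atom 12: C, bond orders sum to 2 (valence 4) → 2 H
Totals → C:8, H:13, N:1, O:2, S:1.

C8H13NO2S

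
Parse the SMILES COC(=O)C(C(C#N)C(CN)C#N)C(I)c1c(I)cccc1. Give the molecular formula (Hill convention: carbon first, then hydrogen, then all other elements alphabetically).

Walk through each heavy atom and fill implicit hydrogens from standard valence (C 4, N 3, O 2, S 2, halogen 1); for lowercase aromatic atoms, an aromatic c carries 1 H when it has two neighbours and 0 H with three, and aromatic n carries 0 H:
  atom 1: C, bond orders sum to 1 (valence 4) → 3 H
  atom 2: O, bond orders sum to 2 (valence 2) → 0 H
  atom 3: C, bond orders sum to 4 (valence 4) → 0 H
  atom 4: O, bond orders sum to 2 (valence 2) → 0 H
  atom 5: C, bond orders sum to 3 (valence 4) → 1 H
  atom 6: C, bond orders sum to 3 (valence 4) → 1 H
  atom 7: C, bond orders sum to 4 (valence 4) → 0 H
  atom 8: N, bond orders sum to 3 (valence 3) → 0 H
  atom 9: C, bond orders sum to 3 (valence 4) → 1 H
  atom 10: C, bond orders sum to 2 (valence 4) → 2 H
  atom 11: N, bond orders sum to 1 (valence 3) → 2 H
  atom 12: C, bond orders sum to 4 (valence 4) → 0 H
  atom 13: N, bond orders sum to 3 (valence 3) → 0 H
  atom 14: C, bond orders sum to 3 (valence 4) → 1 H
  atom 15: I (halogen, monovalent) → 0 H
  atom 16: aromatic c, 3 neighbours → 0 H
  atom 17: aromatic c, 3 neighbours → 0 H
  atom 18: I (halogen, monovalent) → 0 H
  atom 19: aromatic c, 2 neighbours → 1 H
  atom 20: aromatic c, 2 neighbours → 1 H
  atom 21: aromatic c, 2 neighbours → 1 H
  atom 22: aromatic c, 2 neighbours → 1 H
Totals → C:15, H:15, I:2, N:3, O:2.
In Hill order: C15H15I2N3O2.

C15H15I2N3O2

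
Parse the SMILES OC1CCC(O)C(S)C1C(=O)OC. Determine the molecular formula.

Walk through each heavy atom and fill implicit hydrogens from standard valence (C 4, N 3, O 2, S 2, halogen 1):
  atom 1: O, bond orders sum to 1 (valence 2) → 1 H
  atom 2: C, bond orders sum to 3 (valence 4) → 1 H
  atom 3: C, bond orders sum to 2 (valence 4) → 2 H
  atom 4: C, bond orders sum to 2 (valence 4) → 2 H
  atom 5: C, bond orders sum to 3 (valence 4) → 1 H
  atom 6: O, bond orders sum to 1 (valence 2) → 1 H
  atom 7: C, bond orders sum to 3 (valence 4) → 1 H
  atom 8: S, bond orders sum to 1 (valence 2) → 1 H
  atom 9: C, bond orders sum to 3 (valence 4) → 1 H
  atom 10: C, bond orders sum to 4 (valence 4) → 0 H
  atom 11: O, bond orders sum to 2 (valence 2) → 0 H
  atom 12: O, bond orders sum to 2 (valence 2) → 0 H
  atom 13: C, bond orders sum to 1 (valence 4) → 3 H
Totals → C:8, H:14, O:4, S:1.

C8H14O4S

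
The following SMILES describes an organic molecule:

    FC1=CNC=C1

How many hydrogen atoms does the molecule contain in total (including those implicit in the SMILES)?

Walk through each heavy atom and fill implicit hydrogens from standard valence (C 4, N 3, O 2, S 2, halogen 1):
  atom 1: F (halogen, monovalent) → 0 H
  atom 2: C, bond orders sum to 4 (valence 4) → 0 H
  atom 3: C, bond orders sum to 3 (valence 4) → 1 H
  atom 4: N, bond orders sum to 2 (valence 3) → 1 H
  atom 5: C, bond orders sum to 3 (valence 4) → 1 H
  atom 6: C, bond orders sum to 3 (valence 4) → 1 H
Total hydrogens: 4.

4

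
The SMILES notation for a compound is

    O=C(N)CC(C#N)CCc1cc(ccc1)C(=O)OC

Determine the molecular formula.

C14H16N2O3

Walk through each heavy atom and fill implicit hydrogens from standard valence (C 4, N 3, O 2, S 2, halogen 1); for lowercase aromatic atoms, an aromatic c carries 1 H when it has two neighbours and 0 H with three, and aromatic n carries 0 H:
  atom 1: O, bond orders sum to 2 (valence 2) → 0 H
  atom 2: C, bond orders sum to 4 (valence 4) → 0 H
  atom 3: N, bond orders sum to 1 (valence 3) → 2 H
  atom 4: C, bond orders sum to 2 (valence 4) → 2 H
  atom 5: C, bond orders sum to 3 (valence 4) → 1 H
  atom 6: C, bond orders sum to 4 (valence 4) → 0 H
  atom 7: N, bond orders sum to 3 (valence 3) → 0 H
  atom 8: C, bond orders sum to 2 (valence 4) → 2 H
  atom 9: C, bond orders sum to 2 (valence 4) → 2 H
  atom 10: aromatic c, 3 neighbours → 0 H
  atom 11: aromatic c, 2 neighbours → 1 H
  atom 12: aromatic c, 3 neighbours → 0 H
  atom 13: aromatic c, 2 neighbours → 1 H
  atom 14: aromatic c, 2 neighbours → 1 H
  atom 15: aromatic c, 2 neighbours → 1 H
  atom 16: C, bond orders sum to 4 (valence 4) → 0 H
  atom 17: O, bond orders sum to 2 (valence 2) → 0 H
  atom 18: O, bond orders sum to 2 (valence 2) → 0 H
  atom 19: C, bond orders sum to 1 (valence 4) → 3 H
Totals → C:14, H:16, N:2, O:3.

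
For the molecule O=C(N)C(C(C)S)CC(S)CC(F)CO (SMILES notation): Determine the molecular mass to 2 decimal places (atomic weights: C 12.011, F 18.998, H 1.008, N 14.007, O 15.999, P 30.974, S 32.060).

First, the molecular formula is C9H18FNO2S2 (counting implicit H from valence).
  C: 9 × 12.011 = 108.099
  F: 1 × 18.998 = 18.998
  H: 18 × 1.008 = 18.144
  N: 1 × 14.007 = 14.007
  O: 2 × 15.999 = 31.998
  S: 2 × 32.060 = 64.120
Sum: 9×12.011 + 1×18.998 + 18×1.008 + 1×14.007 + 2×15.999 + 2×32.060 = 255.366 → 255.37 g/mol.

255.37 g/mol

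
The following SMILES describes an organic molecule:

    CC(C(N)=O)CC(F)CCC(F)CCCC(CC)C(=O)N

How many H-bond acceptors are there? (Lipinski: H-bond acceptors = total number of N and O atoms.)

N atoms: 2; O atoms: 2.
Lipinski HBA = 2 + 2 = 4.

4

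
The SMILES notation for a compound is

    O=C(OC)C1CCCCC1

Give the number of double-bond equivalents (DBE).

Molecular formula: C8H14O2.
DoU = (2C + 2 + N − H − X) / 2, where X is the halogen count and O/S are ignored.
    = (2·8 + 2 + 0 − 14 − 0) / 2 = 4 / 2 = 2.

2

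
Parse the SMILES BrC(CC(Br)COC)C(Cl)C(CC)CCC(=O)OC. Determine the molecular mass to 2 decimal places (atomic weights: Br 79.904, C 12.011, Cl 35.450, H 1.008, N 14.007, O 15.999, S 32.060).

First, the molecular formula is C13H23Br2ClO3 (counting implicit H from valence).
  Br: 2 × 79.904 = 159.808
  C: 13 × 12.011 = 156.143
  Cl: 1 × 35.450 = 35.450
  H: 23 × 1.008 = 23.184
  O: 3 × 15.999 = 47.997
Sum: 2×79.904 + 13×12.011 + 1×35.450 + 23×1.008 + 3×15.999 = 422.582 → 422.58 g/mol.

422.58 g/mol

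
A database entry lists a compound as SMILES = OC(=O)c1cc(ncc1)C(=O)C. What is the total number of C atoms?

8

Count every carbon token in the SMILES (each C, including those in ring-closure positions and inside branches).
Carbon count: 8.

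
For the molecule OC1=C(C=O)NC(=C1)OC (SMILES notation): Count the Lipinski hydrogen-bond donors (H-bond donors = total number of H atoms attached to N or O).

2

Donors: find every N or O and count the H atoms it carries.
  atom 1 (O): bond orders sum to 1 → 1 H
  atom 5 (O): bond orders sum to 2 → 0 H
  atom 6 (N): bond orders sum to 2 → 1 H
  atom 9 (O): bond orders sum to 2 → 0 H
Lipinski HBD = 2.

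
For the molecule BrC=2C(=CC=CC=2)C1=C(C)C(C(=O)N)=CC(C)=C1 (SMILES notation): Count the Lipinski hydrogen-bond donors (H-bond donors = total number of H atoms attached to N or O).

Donors: find every N or O and count the H atoms it carries.
  atom 13 (O): bond orders sum to 2 → 0 H
  atom 14 (N): bond orders sum to 1 → 2 H
Lipinski HBD = 2.

2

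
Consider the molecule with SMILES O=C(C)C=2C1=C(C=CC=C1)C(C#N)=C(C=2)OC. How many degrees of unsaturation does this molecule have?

10

Degree of unsaturation = (number of rings) + (number of π bonds).
Ring closures in the SMILES: 2.
π bonds: 6 double bonds (each 1 DoU), 1 triple bond (each 2 DoU) → 8 DoU from unsaturation.
Total DoU = 2 + 8 = 10.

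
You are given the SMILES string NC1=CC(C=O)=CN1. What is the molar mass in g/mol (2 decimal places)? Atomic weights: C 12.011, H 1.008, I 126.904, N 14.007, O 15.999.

First, the molecular formula is C5H6N2O (counting implicit H from valence).
  C: 5 × 12.011 = 60.055
  H: 6 × 1.008 = 6.048
  N: 2 × 14.007 = 28.014
  O: 1 × 15.999 = 15.999
Sum: 5×12.011 + 6×1.008 + 2×14.007 + 1×15.999 = 110.116 → 110.12 g/mol.

110.12 g/mol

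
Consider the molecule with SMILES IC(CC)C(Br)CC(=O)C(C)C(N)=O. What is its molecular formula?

C9H15BrINO2

Walk through each heavy atom and fill implicit hydrogens from standard valence (C 4, N 3, O 2, S 2, halogen 1):
  atom 1: I (halogen, monovalent) → 0 H
  atom 2: C, bond orders sum to 3 (valence 4) → 1 H
  atom 3: C, bond orders sum to 2 (valence 4) → 2 H
  atom 4: C, bond orders sum to 1 (valence 4) → 3 H
  atom 5: C, bond orders sum to 3 (valence 4) → 1 H
  atom 6: Br (halogen, monovalent) → 0 H
  atom 7: C, bond orders sum to 2 (valence 4) → 2 H
  atom 8: C, bond orders sum to 4 (valence 4) → 0 H
  atom 9: O, bond orders sum to 2 (valence 2) → 0 H
  atom 10: C, bond orders sum to 3 (valence 4) → 1 H
  atom 11: C, bond orders sum to 1 (valence 4) → 3 H
  atom 12: C, bond orders sum to 4 (valence 4) → 0 H
  atom 13: N, bond orders sum to 1 (valence 3) → 2 H
  atom 14: O, bond orders sum to 2 (valence 2) → 0 H
Totals → C:9, H:15, Br:1, I:1, N:1, O:2.
In Hill order: C9H15BrINO2.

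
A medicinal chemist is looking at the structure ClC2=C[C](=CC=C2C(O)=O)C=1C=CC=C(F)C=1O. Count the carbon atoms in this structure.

Count every carbon token in the SMILES (each C, including those in ring-closure positions and inside branches).
Carbon count: 13.

13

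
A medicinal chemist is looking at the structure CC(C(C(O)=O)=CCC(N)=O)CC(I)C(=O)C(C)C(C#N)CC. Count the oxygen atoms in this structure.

Scan the SMILES for O atoms (remember two-letter symbols like Cl and Br are single atoms).
Oxygen count: 4.

4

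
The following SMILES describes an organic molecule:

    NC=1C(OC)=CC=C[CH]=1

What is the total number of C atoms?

Count every carbon token in the SMILES (each C, including those in ring-closure positions and inside branches).
Carbon count: 7.

7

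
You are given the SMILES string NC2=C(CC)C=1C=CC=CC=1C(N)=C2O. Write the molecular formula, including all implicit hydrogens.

C12H14N2O

Walk through each heavy atom and fill implicit hydrogens from standard valence (C 4, N 3, O 2, S 2, halogen 1):
  atom 1: N, bond orders sum to 1 (valence 3) → 2 H
  atom 2: C, bond orders sum to 4 (valence 4) → 0 H
  atom 3: C, bond orders sum to 4 (valence 4) → 0 H
  atom 4: C, bond orders sum to 2 (valence 4) → 2 H
  atom 5: C, bond orders sum to 1 (valence 4) → 3 H
  atom 6: C, bond orders sum to 4 (valence 4) → 0 H
  atom 7: C, bond orders sum to 3 (valence 4) → 1 H
  atom 8: C, bond orders sum to 3 (valence 4) → 1 H
  atom 9: C, bond orders sum to 3 (valence 4) → 1 H
  atom 10: C, bond orders sum to 3 (valence 4) → 1 H
  atom 11: C, bond orders sum to 4 (valence 4) → 0 H
  atom 12: C, bond orders sum to 4 (valence 4) → 0 H
  atom 13: N, bond orders sum to 1 (valence 3) → 2 H
  atom 14: C, bond orders sum to 4 (valence 4) → 0 H
  atom 15: O, bond orders sum to 1 (valence 2) → 1 H
Totals → C:12, H:14, N:2, O:1.
In Hill order: C12H14N2O.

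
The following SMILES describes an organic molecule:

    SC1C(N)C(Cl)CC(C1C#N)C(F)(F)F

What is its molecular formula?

Walk through each heavy atom and fill implicit hydrogens from standard valence (C 4, N 3, O 2, S 2, halogen 1):
  atom 1: S, bond orders sum to 1 (valence 2) → 1 H
  atom 2: C, bond orders sum to 3 (valence 4) → 1 H
  atom 3: C, bond orders sum to 3 (valence 4) → 1 H
  atom 4: N, bond orders sum to 1 (valence 3) → 2 H
  atom 5: C, bond orders sum to 3 (valence 4) → 1 H
  atom 6: Cl (halogen, monovalent) → 0 H
  atom 7: C, bond orders sum to 2 (valence 4) → 2 H
  atom 8: C, bond orders sum to 3 (valence 4) → 1 H
  atom 9: C, bond orders sum to 3 (valence 4) → 1 H
  atom 10: C, bond orders sum to 4 (valence 4) → 0 H
  atom 11: N, bond orders sum to 3 (valence 3) → 0 H
  atom 12: C, bond orders sum to 4 (valence 4) → 0 H
  atom 13: F (halogen, monovalent) → 0 H
  atom 14: F (halogen, monovalent) → 0 H
  atom 15: F (halogen, monovalent) → 0 H
Totals → C:8, H:10, Cl:1, F:3, N:2, S:1.
In Hill order: C8H10ClF3N2S.

C8H10ClF3N2S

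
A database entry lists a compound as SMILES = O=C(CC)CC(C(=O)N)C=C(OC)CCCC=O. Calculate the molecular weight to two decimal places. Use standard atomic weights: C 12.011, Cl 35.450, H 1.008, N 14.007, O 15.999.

255.31 g/mol

First, the molecular formula is C13H21NO4 (counting implicit H from valence).
  C: 13 × 12.011 = 156.143
  H: 21 × 1.008 = 21.168
  N: 1 × 14.007 = 14.007
  O: 4 × 15.999 = 63.996
Sum: 13×12.011 + 21×1.008 + 1×14.007 + 4×15.999 = 255.314 → 255.31 g/mol.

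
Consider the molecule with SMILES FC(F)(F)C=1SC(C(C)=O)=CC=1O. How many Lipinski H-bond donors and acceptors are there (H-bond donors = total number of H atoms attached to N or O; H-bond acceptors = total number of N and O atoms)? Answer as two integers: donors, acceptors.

1, 2

Donors: find every N or O and count the H atoms it carries.
  atom 10 (O): bond orders sum to 2 → 0 H
  atom 13 (O): bond orders sum to 1 → 1 H
Lipinski HBD = 1.
Acceptors: N atoms = 0, O atoms = 2 → HBA = 2.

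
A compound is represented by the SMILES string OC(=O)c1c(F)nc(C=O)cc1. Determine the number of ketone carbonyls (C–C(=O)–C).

Scan the SMILES for the ketone motif — none present.
Groups that are present: 1 aldehyde, 1 carboxylic acid.

0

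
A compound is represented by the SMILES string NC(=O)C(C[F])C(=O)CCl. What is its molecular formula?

C5H7ClFNO2

Walk through each heavy atom and fill implicit hydrogens from standard valence (C 4, N 3, O 2, S 2, halogen 1):
  atom 1: N, bond orders sum to 1 (valence 3) → 2 H
  atom 2: C, bond orders sum to 4 (valence 4) → 0 H
  atom 3: O, bond orders sum to 2 (valence 2) → 0 H
  atom 4: C, bond orders sum to 3 (valence 4) → 1 H
  atom 5: C, bond orders sum to 2 (valence 4) → 2 H
  atom 6: F with explicit H count 0
  atom 7: C, bond orders sum to 4 (valence 4) → 0 H
  atom 8: O, bond orders sum to 2 (valence 2) → 0 H
  atom 9: C, bond orders sum to 2 (valence 4) → 2 H
  atom 10: Cl (halogen, monovalent) → 0 H
Totals → C:5, H:7, Cl:1, F:1, N:1, O:2.
In Hill order: C5H7ClFNO2.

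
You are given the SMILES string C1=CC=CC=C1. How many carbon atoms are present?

Count every carbon token in the SMILES (each C, including those in ring-closure positions and inside branches).
Carbon count: 6.

6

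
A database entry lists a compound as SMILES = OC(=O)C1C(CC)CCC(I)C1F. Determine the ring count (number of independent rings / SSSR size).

1

In SMILES, each pair of matching ring-closure digits denotes one ring-closing bond; the number of such bonds equals the number of independent rings.
Ring-closure bonds here: 1.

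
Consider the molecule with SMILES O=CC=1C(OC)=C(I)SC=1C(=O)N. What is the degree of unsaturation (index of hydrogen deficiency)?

Degree of unsaturation = (number of rings) + (number of π bonds).
Ring closures in the SMILES: 1.
π bonds: 4 double bonds (each 1 DoU) → 4 DoU from unsaturation.
Total DoU = 1 + 4 = 5.

5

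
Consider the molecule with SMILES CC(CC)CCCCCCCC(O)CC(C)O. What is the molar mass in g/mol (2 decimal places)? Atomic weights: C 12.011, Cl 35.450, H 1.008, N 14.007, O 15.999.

244.42 g/mol

First, the molecular formula is C15H32O2 (counting implicit H from valence).
  C: 15 × 12.011 = 180.165
  H: 32 × 1.008 = 32.256
  O: 2 × 15.999 = 31.998
Sum: 15×12.011 + 32×1.008 + 2×15.999 = 244.419 → 244.42 g/mol.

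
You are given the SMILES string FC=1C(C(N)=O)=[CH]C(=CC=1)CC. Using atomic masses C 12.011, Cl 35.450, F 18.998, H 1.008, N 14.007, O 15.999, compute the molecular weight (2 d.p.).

167.18 g/mol

First, the molecular formula is C9H10FNO (counting implicit H from valence).
  C: 9 × 12.011 = 108.099
  F: 1 × 18.998 = 18.998
  H: 10 × 1.008 = 10.080
  N: 1 × 14.007 = 14.007
  O: 1 × 15.999 = 15.999
Sum: 9×12.011 + 1×18.998 + 10×1.008 + 1×14.007 + 1×15.999 = 167.183 → 167.18 g/mol.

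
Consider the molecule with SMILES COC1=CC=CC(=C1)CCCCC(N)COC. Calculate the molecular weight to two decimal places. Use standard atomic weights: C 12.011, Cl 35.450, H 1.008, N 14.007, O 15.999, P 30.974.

First, the molecular formula is C14H23NO2 (counting implicit H from valence).
  C: 14 × 12.011 = 168.154
  H: 23 × 1.008 = 23.184
  N: 1 × 14.007 = 14.007
  O: 2 × 15.999 = 31.998
Sum: 14×12.011 + 23×1.008 + 1×14.007 + 2×15.999 = 237.343 → 237.34 g/mol.

237.34 g/mol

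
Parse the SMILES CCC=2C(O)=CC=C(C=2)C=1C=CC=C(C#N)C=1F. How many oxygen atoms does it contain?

Scan the SMILES for O atoms (remember two-letter symbols like Cl and Br are single atoms).
Oxygen count: 1.

1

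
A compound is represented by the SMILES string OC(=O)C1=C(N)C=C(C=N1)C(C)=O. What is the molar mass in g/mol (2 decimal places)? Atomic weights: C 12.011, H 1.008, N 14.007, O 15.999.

First, the molecular formula is C8H8N2O3 (counting implicit H from valence).
  C: 8 × 12.011 = 96.088
  H: 8 × 1.008 = 8.064
  N: 2 × 14.007 = 28.014
  O: 3 × 15.999 = 47.997
Sum: 8×12.011 + 8×1.008 + 2×14.007 + 3×15.999 = 180.163 → 180.16 g/mol.

180.16 g/mol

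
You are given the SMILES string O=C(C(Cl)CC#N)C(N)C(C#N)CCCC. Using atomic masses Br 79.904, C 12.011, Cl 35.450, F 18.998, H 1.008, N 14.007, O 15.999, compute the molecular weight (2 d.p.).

First, the molecular formula is C11H16ClN3O (counting implicit H from valence).
  C: 11 × 12.011 = 132.121
  Cl: 1 × 35.450 = 35.450
  H: 16 × 1.008 = 16.128
  N: 3 × 14.007 = 42.021
  O: 1 × 15.999 = 15.999
Sum: 11×12.011 + 1×35.450 + 16×1.008 + 3×14.007 + 1×15.999 = 241.719 → 241.72 g/mol.

241.72 g/mol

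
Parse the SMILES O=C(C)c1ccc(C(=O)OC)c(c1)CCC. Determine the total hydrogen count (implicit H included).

16

Walk through each heavy atom and fill implicit hydrogens from standard valence (C 4, N 3, O 2, S 2, halogen 1); for lowercase aromatic atoms, an aromatic c carries 1 H when it has two neighbours and 0 H with three, and aromatic n carries 0 H:
  atom 1: O, bond orders sum to 2 (valence 2) → 0 H
  atom 2: C, bond orders sum to 4 (valence 4) → 0 H
  atom 3: C, bond orders sum to 1 (valence 4) → 3 H
  atom 4: aromatic c, 3 neighbours → 0 H
  atom 5: aromatic c, 2 neighbours → 1 H
  atom 6: aromatic c, 2 neighbours → 1 H
  atom 7: aromatic c, 3 neighbours → 0 H
  atom 8: C, bond orders sum to 4 (valence 4) → 0 H
  atom 9: O, bond orders sum to 2 (valence 2) → 0 H
  atom 10: O, bond orders sum to 2 (valence 2) → 0 H
  atom 11: C, bond orders sum to 1 (valence 4) → 3 H
  atom 12: aromatic c, 3 neighbours → 0 H
  atom 13: aromatic c, 2 neighbours → 1 H
  atom 14: C, bond orders sum to 2 (valence 4) → 2 H
  atom 15: C, bond orders sum to 2 (valence 4) → 2 H
  atom 16: C, bond orders sum to 1 (valence 4) → 3 H
Total hydrogens: 16.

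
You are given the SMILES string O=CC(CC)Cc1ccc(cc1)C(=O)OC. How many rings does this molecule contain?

1

In SMILES, each pair of matching ring-closure digits denotes one ring-closing bond; the number of such bonds equals the number of independent rings.
Ring-closure bonds here: 1.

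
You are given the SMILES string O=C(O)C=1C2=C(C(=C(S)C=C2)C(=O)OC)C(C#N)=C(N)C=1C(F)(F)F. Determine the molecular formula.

C15H9F3N2O4S

Walk through each heavy atom and fill implicit hydrogens from standard valence (C 4, N 3, O 2, S 2, halogen 1):
  atom 1: O, bond orders sum to 2 (valence 2) → 0 H
  atom 2: C, bond orders sum to 4 (valence 4) → 0 H
  atom 3: O, bond orders sum to 1 (valence 2) → 1 H
  atom 4: C, bond orders sum to 4 (valence 4) → 0 H
  atom 5: C, bond orders sum to 4 (valence 4) → 0 H
  atom 6: C, bond orders sum to 4 (valence 4) → 0 H
  atom 7: C, bond orders sum to 4 (valence 4) → 0 H
  atom 8: C, bond orders sum to 4 (valence 4) → 0 H
  atom 9: S, bond orders sum to 1 (valence 2) → 1 H
  atom 10: C, bond orders sum to 3 (valence 4) → 1 H
  atom 11: C, bond orders sum to 3 (valence 4) → 1 H
  atom 12: C, bond orders sum to 4 (valence 4) → 0 H
  atom 13: O, bond orders sum to 2 (valence 2) → 0 H
  atom 14: O, bond orders sum to 2 (valence 2) → 0 H
  atom 15: C, bond orders sum to 1 (valence 4) → 3 H
  atom 16: C, bond orders sum to 4 (valence 4) → 0 H
  atom 17: C, bond orders sum to 4 (valence 4) → 0 H
  atom 18: N, bond orders sum to 3 (valence 3) → 0 H
  atom 19: C, bond orders sum to 4 (valence 4) → 0 H
  atom 20: N, bond orders sum to 1 (valence 3) → 2 H
  atom 21: C, bond orders sum to 4 (valence 4) → 0 H
  atom 22: C, bond orders sum to 4 (valence 4) → 0 H
  atom 23: F (halogen, monovalent) → 0 H
  atom 24: F (halogen, monovalent) → 0 H
  atom 25: F (halogen, monovalent) → 0 H
Totals → C:15, H:9, F:3, N:2, O:4, S:1.
In Hill order: C15H9F3N2O4S.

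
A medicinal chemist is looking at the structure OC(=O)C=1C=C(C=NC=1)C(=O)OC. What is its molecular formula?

Walk through each heavy atom and fill implicit hydrogens from standard valence (C 4, N 3, O 2, S 2, halogen 1):
  atom 1: O, bond orders sum to 1 (valence 2) → 1 H
  atom 2: C, bond orders sum to 4 (valence 4) → 0 H
  atom 3: O, bond orders sum to 2 (valence 2) → 0 H
  atom 4: C, bond orders sum to 4 (valence 4) → 0 H
  atom 5: C, bond orders sum to 3 (valence 4) → 1 H
  atom 6: C, bond orders sum to 4 (valence 4) → 0 H
  atom 7: C, bond orders sum to 3 (valence 4) → 1 H
  atom 8: N, bond orders sum to 3 (valence 3) → 0 H
  atom 9: C, bond orders sum to 3 (valence 4) → 1 H
  atom 10: C, bond orders sum to 4 (valence 4) → 0 H
  atom 11: O, bond orders sum to 2 (valence 2) → 0 H
  atom 12: O, bond orders sum to 2 (valence 2) → 0 H
  atom 13: C, bond orders sum to 1 (valence 4) → 3 H
Totals → C:8, H:7, N:1, O:4.

C8H7NO4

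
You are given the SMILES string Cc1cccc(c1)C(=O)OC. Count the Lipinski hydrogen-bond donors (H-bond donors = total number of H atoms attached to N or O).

0

Donors: find every N or O and count the H atoms it carries.
  atom 9 (O): bond orders sum to 2 → 0 H
  atom 10 (O): bond orders sum to 2 → 0 H
Lipinski HBD = 0.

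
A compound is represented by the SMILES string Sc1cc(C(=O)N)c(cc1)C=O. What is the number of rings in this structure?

In SMILES, each pair of matching ring-closure digits denotes one ring-closing bond; the number of such bonds equals the number of independent rings.
Ring-closure bonds here: 1.

1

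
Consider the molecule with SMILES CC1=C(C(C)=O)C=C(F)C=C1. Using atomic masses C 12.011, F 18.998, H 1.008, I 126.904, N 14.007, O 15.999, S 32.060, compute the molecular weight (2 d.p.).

First, the molecular formula is C9H9FO (counting implicit H from valence).
  C: 9 × 12.011 = 108.099
  F: 1 × 18.998 = 18.998
  H: 9 × 1.008 = 9.072
  O: 1 × 15.999 = 15.999
Sum: 9×12.011 + 1×18.998 + 9×1.008 + 1×15.999 = 152.168 → 152.17 g/mol.

152.17 g/mol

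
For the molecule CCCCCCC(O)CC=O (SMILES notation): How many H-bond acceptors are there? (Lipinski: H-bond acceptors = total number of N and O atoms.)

2

N atoms: 0; O atoms: 2.
Lipinski HBA = 0 + 2 = 2.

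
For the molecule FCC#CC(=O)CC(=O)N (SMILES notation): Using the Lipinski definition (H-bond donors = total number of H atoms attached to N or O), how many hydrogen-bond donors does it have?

Donors: find every N or O and count the H atoms it carries.
  atom 6 (O): bond orders sum to 2 → 0 H
  atom 9 (O): bond orders sum to 2 → 0 H
  atom 10 (N): bond orders sum to 1 → 2 H
Lipinski HBD = 2.

2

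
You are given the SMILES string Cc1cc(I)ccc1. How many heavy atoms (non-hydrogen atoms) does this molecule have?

8

Every atom symbol written in the SMILES (organic subset) is one heavy atom; implicit H are not written.
Heavy atoms by element → C:7, I:1.
Total: 8.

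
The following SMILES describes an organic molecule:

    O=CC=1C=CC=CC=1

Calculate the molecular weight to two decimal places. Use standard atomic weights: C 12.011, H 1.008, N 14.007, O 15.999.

106.12 g/mol

First, the molecular formula is C7H6O (counting implicit H from valence).
  C: 7 × 12.011 = 84.077
  H: 6 × 1.008 = 6.048
  O: 1 × 15.999 = 15.999
Sum: 7×12.011 + 6×1.008 + 1×15.999 = 106.124 → 106.12 g/mol.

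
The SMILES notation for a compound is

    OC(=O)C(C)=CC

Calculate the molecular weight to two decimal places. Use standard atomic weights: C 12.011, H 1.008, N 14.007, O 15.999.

First, the molecular formula is C5H8O2 (counting implicit H from valence).
  C: 5 × 12.011 = 60.055
  H: 8 × 1.008 = 8.064
  O: 2 × 15.999 = 31.998
Sum: 5×12.011 + 8×1.008 + 2×15.999 = 100.117 → 100.12 g/mol.

100.12 g/mol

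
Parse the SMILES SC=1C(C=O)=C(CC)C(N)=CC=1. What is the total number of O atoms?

Scan the SMILES for O atoms (remember two-letter symbols like Cl and Br are single atoms).
Oxygen count: 1.

1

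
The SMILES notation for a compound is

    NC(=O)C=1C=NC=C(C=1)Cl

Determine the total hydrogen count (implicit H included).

Walk through each heavy atom and fill implicit hydrogens from standard valence (C 4, N 3, O 2, S 2, halogen 1):
  atom 1: N, bond orders sum to 1 (valence 3) → 2 H
  atom 2: C, bond orders sum to 4 (valence 4) → 0 H
  atom 3: O, bond orders sum to 2 (valence 2) → 0 H
  atom 4: C, bond orders sum to 4 (valence 4) → 0 H
  atom 5: C, bond orders sum to 3 (valence 4) → 1 H
  atom 6: N, bond orders sum to 3 (valence 3) → 0 H
  atom 7: C, bond orders sum to 3 (valence 4) → 1 H
  atom 8: C, bond orders sum to 4 (valence 4) → 0 H
  atom 9: C, bond orders sum to 3 (valence 4) → 1 H
  atom 10: Cl (halogen, monovalent) → 0 H
Total hydrogens: 5.

5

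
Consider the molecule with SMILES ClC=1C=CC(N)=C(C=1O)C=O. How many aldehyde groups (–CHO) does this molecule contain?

The aldehyde motif appears at heavy-atom position 10 in the SMILES.
Other groups present: 1 hydroxyl, 1 primary amine.
Aldehyde count: 1.

1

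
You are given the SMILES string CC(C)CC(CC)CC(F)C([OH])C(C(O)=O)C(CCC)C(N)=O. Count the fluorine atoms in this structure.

Scan the SMILES for F atoms (remember two-letter symbols like Cl and Br are single atoms).
Fluorine count: 1.

1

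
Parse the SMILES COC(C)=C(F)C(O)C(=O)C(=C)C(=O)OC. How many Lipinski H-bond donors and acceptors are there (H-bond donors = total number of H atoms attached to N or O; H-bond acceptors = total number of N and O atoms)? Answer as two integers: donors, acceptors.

1, 5

Donors: find every N or O and count the H atoms it carries.
  atom 2 (O): bond orders sum to 2 → 0 H
  atom 8 (O): bond orders sum to 1 → 1 H
  atom 10 (O): bond orders sum to 2 → 0 H
  atom 14 (O): bond orders sum to 2 → 0 H
  atom 15 (O): bond orders sum to 2 → 0 H
Lipinski HBD = 1.
Acceptors: N atoms = 0, O atoms = 5 → HBA = 5.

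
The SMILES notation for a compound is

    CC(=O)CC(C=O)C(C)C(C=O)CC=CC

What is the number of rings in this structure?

0

In SMILES, each pair of matching ring-closure digits denotes one ring-closing bond; the number of such bonds equals the number of independent rings.
Ring-closure bonds here: 0.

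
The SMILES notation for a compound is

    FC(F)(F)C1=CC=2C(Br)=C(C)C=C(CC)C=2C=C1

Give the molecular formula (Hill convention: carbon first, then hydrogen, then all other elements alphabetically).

C14H12BrF3

Walk through each heavy atom and fill implicit hydrogens from standard valence (C 4, N 3, O 2, S 2, halogen 1):
  atom 1: F (halogen, monovalent) → 0 H
  atom 2: C, bond orders sum to 4 (valence 4) → 0 H
  atom 3: F (halogen, monovalent) → 0 H
  atom 4: F (halogen, monovalent) → 0 H
  atom 5: C, bond orders sum to 4 (valence 4) → 0 H
  atom 6: C, bond orders sum to 3 (valence 4) → 1 H
  atom 7: C, bond orders sum to 4 (valence 4) → 0 H
  atom 8: C, bond orders sum to 4 (valence 4) → 0 H
  atom 9: Br (halogen, monovalent) → 0 H
  atom 10: C, bond orders sum to 4 (valence 4) → 0 H
  atom 11: C, bond orders sum to 1 (valence 4) → 3 H
  atom 12: C, bond orders sum to 3 (valence 4) → 1 H
  atom 13: C, bond orders sum to 4 (valence 4) → 0 H
  atom 14: C, bond orders sum to 2 (valence 4) → 2 H
  atom 15: C, bond orders sum to 1 (valence 4) → 3 H
  atom 16: C, bond orders sum to 4 (valence 4) → 0 H
  atom 17: C, bond orders sum to 3 (valence 4) → 1 H
  atom 18: C, bond orders sum to 3 (valence 4) → 1 H
Totals → C:14, H:12, Br:1, F:3.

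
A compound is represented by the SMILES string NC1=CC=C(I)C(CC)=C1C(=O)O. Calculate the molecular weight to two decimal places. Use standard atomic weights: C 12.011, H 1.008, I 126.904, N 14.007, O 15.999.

First, the molecular formula is C9H10INO2 (counting implicit H from valence).
  C: 9 × 12.011 = 108.099
  H: 10 × 1.008 = 10.080
  I: 1 × 126.904 = 126.904
  N: 1 × 14.007 = 14.007
  O: 2 × 15.999 = 31.998
Sum: 9×12.011 + 10×1.008 + 1×126.904 + 1×14.007 + 2×15.999 = 291.088 → 291.09 g/mol.

291.09 g/mol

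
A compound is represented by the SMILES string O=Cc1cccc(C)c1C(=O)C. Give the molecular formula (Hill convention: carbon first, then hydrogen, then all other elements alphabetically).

C10H10O2

Walk through each heavy atom and fill implicit hydrogens from standard valence (C 4, N 3, O 2, S 2, halogen 1); for lowercase aromatic atoms, an aromatic c carries 1 H when it has two neighbours and 0 H with three, and aromatic n carries 0 H:
  atom 1: O, bond orders sum to 2 (valence 2) → 0 H
  atom 2: C, bond orders sum to 3 (valence 4) → 1 H
  atom 3: aromatic c, 3 neighbours → 0 H
  atom 4: aromatic c, 2 neighbours → 1 H
  atom 5: aromatic c, 2 neighbours → 1 H
  atom 6: aromatic c, 2 neighbours → 1 H
  atom 7: aromatic c, 3 neighbours → 0 H
  atom 8: C, bond orders sum to 1 (valence 4) → 3 H
  atom 9: aromatic c, 3 neighbours → 0 H
  atom 10: C, bond orders sum to 4 (valence 4) → 0 H
  atom 11: O, bond orders sum to 2 (valence 2) → 0 H
  atom 12: C, bond orders sum to 1 (valence 4) → 3 H
Totals → C:10, H:10, O:2.
In Hill order: C10H10O2.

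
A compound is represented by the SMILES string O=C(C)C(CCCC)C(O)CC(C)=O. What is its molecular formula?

Walk through each heavy atom and fill implicit hydrogens from standard valence (C 4, N 3, O 2, S 2, halogen 1):
  atom 1: O, bond orders sum to 2 (valence 2) → 0 H
  atom 2: C, bond orders sum to 4 (valence 4) → 0 H
  atom 3: C, bond orders sum to 1 (valence 4) → 3 H
  atom 4: C, bond orders sum to 3 (valence 4) → 1 H
  atom 5: C, bond orders sum to 2 (valence 4) → 2 H
  atom 6: C, bond orders sum to 2 (valence 4) → 2 H
  atom 7: C, bond orders sum to 2 (valence 4) → 2 H
  atom 8: C, bond orders sum to 1 (valence 4) → 3 H
  atom 9: C, bond orders sum to 3 (valence 4) → 1 H
  atom 10: O, bond orders sum to 1 (valence 2) → 1 H
  atom 11: C, bond orders sum to 2 (valence 4) → 2 H
  atom 12: C, bond orders sum to 4 (valence 4) → 0 H
  atom 13: C, bond orders sum to 1 (valence 4) → 3 H
  atom 14: O, bond orders sum to 2 (valence 2) → 0 H
Totals → C:11, H:20, O:3.
In Hill order: C11H20O3.

C11H20O3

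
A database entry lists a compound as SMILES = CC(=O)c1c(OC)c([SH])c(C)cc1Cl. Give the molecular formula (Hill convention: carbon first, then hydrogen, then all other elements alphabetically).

C10H11ClO2S

Walk through each heavy atom and fill implicit hydrogens from standard valence (C 4, N 3, O 2, S 2, halogen 1); for lowercase aromatic atoms, an aromatic c carries 1 H when it has two neighbours and 0 H with three, and aromatic n carries 0 H:
  atom 1: C, bond orders sum to 1 (valence 4) → 3 H
  atom 2: C, bond orders sum to 4 (valence 4) → 0 H
  atom 3: O, bond orders sum to 2 (valence 2) → 0 H
  atom 4: aromatic c, 3 neighbours → 0 H
  atom 5: aromatic c, 3 neighbours → 0 H
  atom 6: O, bond orders sum to 2 (valence 2) → 0 H
  atom 7: C, bond orders sum to 1 (valence 4) → 3 H
  atom 8: aromatic c, 3 neighbours → 0 H
  atom 9: S with explicit H count 1
  atom 10: aromatic c, 3 neighbours → 0 H
  atom 11: C, bond orders sum to 1 (valence 4) → 3 H
  atom 12: aromatic c, 2 neighbours → 1 H
  atom 13: aromatic c, 3 neighbours → 0 H
  atom 14: Cl (halogen, monovalent) → 0 H
Totals → C:10, H:11, Cl:1, O:2, S:1.
In Hill order: C10H11ClO2S.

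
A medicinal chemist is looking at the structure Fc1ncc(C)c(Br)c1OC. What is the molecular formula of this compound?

C7H7BrFNO

Walk through each heavy atom and fill implicit hydrogens from standard valence (C 4, N 3, O 2, S 2, halogen 1); for lowercase aromatic atoms, an aromatic c carries 1 H when it has two neighbours and 0 H with three, and aromatic n carries 0 H:
  atom 1: F (halogen, monovalent) → 0 H
  atom 2: aromatic c, 3 neighbours → 0 H
  atom 3: aromatic n, 2 neighbours → 0 H
  atom 4: aromatic c, 2 neighbours → 1 H
  atom 5: aromatic c, 3 neighbours → 0 H
  atom 6: C, bond orders sum to 1 (valence 4) → 3 H
  atom 7: aromatic c, 3 neighbours → 0 H
  atom 8: Br (halogen, monovalent) → 0 H
  atom 9: aromatic c, 3 neighbours → 0 H
  atom 10: O, bond orders sum to 2 (valence 2) → 0 H
  atom 11: C, bond orders sum to 1 (valence 4) → 3 H
Totals → C:7, H:7, Br:1, F:1, N:1, O:1.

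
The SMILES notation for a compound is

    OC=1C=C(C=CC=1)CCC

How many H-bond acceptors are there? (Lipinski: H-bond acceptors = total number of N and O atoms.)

N atoms: 0; O atoms: 1.
Lipinski HBA = 0 + 1 = 1.

1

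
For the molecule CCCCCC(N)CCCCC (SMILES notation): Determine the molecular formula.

C11H25N

Walk through each heavy atom and fill implicit hydrogens from standard valence (C 4, N 3, O 2, S 2, halogen 1):
  atom 1: C, bond orders sum to 1 (valence 4) → 3 H
  atom 2: C, bond orders sum to 2 (valence 4) → 2 H
  atom 3: C, bond orders sum to 2 (valence 4) → 2 H
  atom 4: C, bond orders sum to 2 (valence 4) → 2 H
  atom 5: C, bond orders sum to 2 (valence 4) → 2 H
  atom 6: C, bond orders sum to 3 (valence 4) → 1 H
  atom 7: N, bond orders sum to 1 (valence 3) → 2 H
  atom 8: C, bond orders sum to 2 (valence 4) → 2 H
  atom 9: C, bond orders sum to 2 (valence 4) → 2 H
  atom 10: C, bond orders sum to 2 (valence 4) → 2 H
  atom 11: C, bond orders sum to 2 (valence 4) → 2 H
  atom 12: C, bond orders sum to 1 (valence 4) → 3 H
Totals → C:11, H:25, N:1.
In Hill order: C11H25N.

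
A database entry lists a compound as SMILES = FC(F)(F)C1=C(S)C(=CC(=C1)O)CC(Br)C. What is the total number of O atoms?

1

Scan the SMILES for O atoms (remember two-letter symbols like Cl and Br are single atoms).
Oxygen count: 1.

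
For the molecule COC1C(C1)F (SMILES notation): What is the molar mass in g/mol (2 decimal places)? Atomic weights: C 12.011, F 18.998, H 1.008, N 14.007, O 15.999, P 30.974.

90.10 g/mol

First, the molecular formula is C4H7FO (counting implicit H from valence).
  C: 4 × 12.011 = 48.044
  F: 1 × 18.998 = 18.998
  H: 7 × 1.008 = 7.056
  O: 1 × 15.999 = 15.999
Sum: 4×12.011 + 1×18.998 + 7×1.008 + 1×15.999 = 90.097 → 90.10 g/mol.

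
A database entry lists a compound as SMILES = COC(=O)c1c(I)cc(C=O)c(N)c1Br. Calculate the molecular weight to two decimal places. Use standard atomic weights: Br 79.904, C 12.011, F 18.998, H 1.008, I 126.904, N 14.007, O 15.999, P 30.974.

First, the molecular formula is C9H7BrINO3 (counting implicit H from valence).
  Br: 1 × 79.904 = 79.904
  C: 9 × 12.011 = 108.099
  H: 7 × 1.008 = 7.056
  I: 1 × 126.904 = 126.904
  N: 1 × 14.007 = 14.007
  O: 3 × 15.999 = 47.997
Sum: 1×79.904 + 9×12.011 + 7×1.008 + 1×126.904 + 1×14.007 + 3×15.999 = 383.967 → 383.97 g/mol.

383.97 g/mol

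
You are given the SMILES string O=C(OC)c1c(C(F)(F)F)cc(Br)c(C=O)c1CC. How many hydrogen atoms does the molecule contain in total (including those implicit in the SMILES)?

10

Walk through each heavy atom and fill implicit hydrogens from standard valence (C 4, N 3, O 2, S 2, halogen 1); for lowercase aromatic atoms, an aromatic c carries 1 H when it has two neighbours and 0 H with three, and aromatic n carries 0 H:
  atom 1: O, bond orders sum to 2 (valence 2) → 0 H
  atom 2: C, bond orders sum to 4 (valence 4) → 0 H
  atom 3: O, bond orders sum to 2 (valence 2) → 0 H
  atom 4: C, bond orders sum to 1 (valence 4) → 3 H
  atom 5: aromatic c, 3 neighbours → 0 H
  atom 6: aromatic c, 3 neighbours → 0 H
  atom 7: C, bond orders sum to 4 (valence 4) → 0 H
  atom 8: F (halogen, monovalent) → 0 H
  atom 9: F (halogen, monovalent) → 0 H
  atom 10: F (halogen, monovalent) → 0 H
  atom 11: aromatic c, 2 neighbours → 1 H
  atom 12: aromatic c, 3 neighbours → 0 H
  atom 13: Br (halogen, monovalent) → 0 H
  atom 14: aromatic c, 3 neighbours → 0 H
  atom 15: C, bond orders sum to 3 (valence 4) → 1 H
  atom 16: O, bond orders sum to 2 (valence 2) → 0 H
  atom 17: aromatic c, 3 neighbours → 0 H
  atom 18: C, bond orders sum to 2 (valence 4) → 2 H
  atom 19: C, bond orders sum to 1 (valence 4) → 3 H
Total hydrogens: 10.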